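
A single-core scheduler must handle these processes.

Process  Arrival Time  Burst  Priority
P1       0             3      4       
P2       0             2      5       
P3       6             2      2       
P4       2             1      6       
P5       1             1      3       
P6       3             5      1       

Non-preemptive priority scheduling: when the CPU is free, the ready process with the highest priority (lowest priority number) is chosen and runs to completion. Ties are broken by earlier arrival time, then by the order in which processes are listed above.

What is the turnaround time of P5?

Schedule: | P1 0-3 | P6 3-8 | P3 8-10 | P5 10-11 | P2 11-13 | P4 13-14 |
Completion: P1=3  P2=13  P3=10  P4=14  P5=11  P6=8
Turnaround (C−A): P1=3  P2=13  P3=4  P4=12  P5=10  P6=5
Turnaround(P5) = completion − arrival = 11 − 1 = 10

10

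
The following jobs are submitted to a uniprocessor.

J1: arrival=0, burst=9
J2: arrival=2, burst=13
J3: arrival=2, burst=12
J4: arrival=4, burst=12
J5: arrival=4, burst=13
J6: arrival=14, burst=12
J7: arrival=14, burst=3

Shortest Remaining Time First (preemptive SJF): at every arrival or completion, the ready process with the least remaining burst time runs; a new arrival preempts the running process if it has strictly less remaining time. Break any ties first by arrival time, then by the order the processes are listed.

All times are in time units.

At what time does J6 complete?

48

Schedule: | J1 0-9 | J3 9-14 | J7 14-17 | J3 17-24 | J4 24-36 | J6 36-48 | J2 48-61 | J5 61-74 |
Completion: J1=9  J2=61  J3=24  J4=36  J5=74  J6=48  J7=17
Turnaround (C−A): J1=9  J2=59  J3=22  J4=32  J5=70  J6=34  J7=3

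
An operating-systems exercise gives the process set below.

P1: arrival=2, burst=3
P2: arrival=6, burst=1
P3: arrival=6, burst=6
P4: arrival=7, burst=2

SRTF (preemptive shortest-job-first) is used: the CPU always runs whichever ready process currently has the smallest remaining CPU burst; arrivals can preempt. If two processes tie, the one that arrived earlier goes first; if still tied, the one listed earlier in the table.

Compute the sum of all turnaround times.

Gantt: | idle 0-2 | P1 2-5 | idle 5-6 | P2 6-7 | P4 7-9 | P3 9-15 |
Completion: P1=5  P2=7  P3=15  P4=9
Turnaround = completion − arrival: P1=3, P2=1, P3=9, P4=2
Total turnaround = 3 + 1 + 9 + 2 = 15

15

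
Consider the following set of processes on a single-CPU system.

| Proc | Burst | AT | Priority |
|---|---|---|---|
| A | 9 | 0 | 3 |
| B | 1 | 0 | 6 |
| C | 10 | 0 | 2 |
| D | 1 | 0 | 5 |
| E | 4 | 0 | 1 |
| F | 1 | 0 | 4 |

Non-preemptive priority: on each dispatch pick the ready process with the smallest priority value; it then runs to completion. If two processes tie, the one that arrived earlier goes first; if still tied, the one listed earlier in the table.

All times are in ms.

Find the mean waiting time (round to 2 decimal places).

15.00

Schedule: | E 0-4 | C 4-14 | A 14-23 | F 23-24 | D 24-25 | B 25-26 |
Completion: A=23  B=26  C=14  D=25  E=4  F=24
Turnaround (C−A): A=23  B=26  C=14  D=25  E=4  F=24
Waiting times: A=14, B=25, C=4, D=24, E=0, F=23
Average waiting = (14+25+4+24+0+23) / 6 = 90/6 = 15.00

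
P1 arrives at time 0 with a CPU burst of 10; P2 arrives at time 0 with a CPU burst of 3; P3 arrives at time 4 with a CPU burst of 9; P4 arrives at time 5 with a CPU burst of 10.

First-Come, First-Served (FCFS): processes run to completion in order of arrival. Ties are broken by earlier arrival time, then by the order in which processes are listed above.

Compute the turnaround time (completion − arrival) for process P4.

27

Gantt: | P1 0-10 | P2 10-13 | P3 13-22 | P4 22-32 |
Completion: P1=10  P2=13  P3=22  P4=32
Turnaround (C−A): P1=10  P2=13  P3=18  P4=27
Turnaround(P4) = completion − arrival = 32 − 5 = 27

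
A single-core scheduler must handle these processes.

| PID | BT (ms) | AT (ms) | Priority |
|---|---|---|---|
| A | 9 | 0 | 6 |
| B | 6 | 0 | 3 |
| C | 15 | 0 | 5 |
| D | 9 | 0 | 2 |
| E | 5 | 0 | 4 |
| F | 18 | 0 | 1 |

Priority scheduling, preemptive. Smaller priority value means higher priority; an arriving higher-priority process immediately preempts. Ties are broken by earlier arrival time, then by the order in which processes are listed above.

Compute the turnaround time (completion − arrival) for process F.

18

Timeline: | F 0-18 | D 18-27 | B 27-33 | E 33-38 | C 38-53 | A 53-62 |
Completion: A=62  B=33  C=53  D=27  E=38  F=18
Turnaround (C−A): A=62  B=33  C=53  D=27  E=38  F=18
Turnaround(F) = completion − arrival = 18 − 0 = 18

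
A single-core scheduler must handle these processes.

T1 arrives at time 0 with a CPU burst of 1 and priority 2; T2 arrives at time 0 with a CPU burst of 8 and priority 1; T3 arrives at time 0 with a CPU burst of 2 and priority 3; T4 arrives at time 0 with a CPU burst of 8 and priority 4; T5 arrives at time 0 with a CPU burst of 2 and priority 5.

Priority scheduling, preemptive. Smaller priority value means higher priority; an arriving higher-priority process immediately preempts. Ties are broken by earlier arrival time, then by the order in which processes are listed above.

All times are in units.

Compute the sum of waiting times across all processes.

47

Timeline: | T2 0-8 | T1 8-9 | T3 9-11 | T4 11-19 | T5 19-21 |
Completion: T1=9  T2=8  T3=11  T4=19  T5=21
Turnaround (C−A): T1=9  T2=8  T3=11  T4=19  T5=21
Waiting = turnaround − burst: T1=8, T2=0, T3=9, T4=11, T5=19
Total waiting = 8 + 0 + 9 + 11 + 19 = 47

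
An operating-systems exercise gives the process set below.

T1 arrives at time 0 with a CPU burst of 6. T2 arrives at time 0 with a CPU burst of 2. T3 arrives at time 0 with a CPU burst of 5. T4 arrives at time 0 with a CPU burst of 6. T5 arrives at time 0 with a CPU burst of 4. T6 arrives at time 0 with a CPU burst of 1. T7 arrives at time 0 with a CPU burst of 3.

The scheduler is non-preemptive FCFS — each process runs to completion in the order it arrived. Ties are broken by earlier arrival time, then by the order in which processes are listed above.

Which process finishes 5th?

Timeline: | T1 0-6 | T2 6-8 | T3 8-13 | T4 13-19 | T5 19-23 | T6 23-24 | T7 24-27 |
Completion: T1=6  T2=8  T3=13  T4=19  T5=23  T6=24  T7=27
Turnaround (C−A): T1=6  T2=8  T3=13  T4=19  T5=23  T6=24  T7=27
Finish order: T1 → T2 → T3 → T4 → T5 → T6 → T7

T5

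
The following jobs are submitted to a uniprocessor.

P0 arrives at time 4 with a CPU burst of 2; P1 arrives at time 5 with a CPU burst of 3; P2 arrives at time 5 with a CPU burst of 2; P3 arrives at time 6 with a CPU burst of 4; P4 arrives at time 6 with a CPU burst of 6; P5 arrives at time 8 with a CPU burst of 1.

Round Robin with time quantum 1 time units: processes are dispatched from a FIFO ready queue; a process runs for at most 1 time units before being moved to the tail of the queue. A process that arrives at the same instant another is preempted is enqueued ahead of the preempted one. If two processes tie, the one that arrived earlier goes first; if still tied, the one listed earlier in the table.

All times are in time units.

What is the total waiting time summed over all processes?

Gantt: | idle 0-4 | P0 4-5 | P1 5-6 | P2 6-7 | P0 7-8 | P3 8-9 | P4 9-10 | P1 10-11 | P2 11-12 | P5 12-13 | P3 13-14 | P4 14-15 | P1 15-16 | P3 16-17 | P4 17-18 | P3 18-19 | P4 19-22 |
Completion: P0=8  P1=16  P2=12  P3=19  P4=22  P5=13
Turnaround (C−A): P0=4  P1=11  P2=7  P3=13  P4=16  P5=5
Waiting = turnaround − burst: P0=2, P1=8, P2=5, P3=9, P4=10, P5=4
Total waiting = 2 + 8 + 5 + 9 + 10 + 4 = 38

38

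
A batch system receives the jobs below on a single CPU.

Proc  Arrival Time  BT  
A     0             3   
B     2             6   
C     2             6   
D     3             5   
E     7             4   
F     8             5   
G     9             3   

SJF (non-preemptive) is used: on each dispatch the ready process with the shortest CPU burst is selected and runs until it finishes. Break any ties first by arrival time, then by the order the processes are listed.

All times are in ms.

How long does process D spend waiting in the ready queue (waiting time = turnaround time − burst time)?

0

Timeline: | A 0-3 | D 3-8 | E 8-12 | G 12-15 | F 15-20 | B 20-26 | C 26-32 |
Completion: A=3  B=26  C=32  D=8  E=12  F=20  G=15
Turnaround (C−A): A=3  B=24  C=30  D=5  E=5  F=12  G=6
Waiting(D) = turnaround − burst = 5 − 5 = 0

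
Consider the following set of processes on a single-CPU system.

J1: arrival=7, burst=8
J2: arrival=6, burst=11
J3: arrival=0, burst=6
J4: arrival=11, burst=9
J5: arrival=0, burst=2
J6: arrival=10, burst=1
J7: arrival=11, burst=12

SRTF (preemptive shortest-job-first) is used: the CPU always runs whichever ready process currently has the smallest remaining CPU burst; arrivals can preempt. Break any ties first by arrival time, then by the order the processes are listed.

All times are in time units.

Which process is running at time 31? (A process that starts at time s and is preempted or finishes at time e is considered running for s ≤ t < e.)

Gantt: | J5 0-2 | J3 2-8 | J1 8-10 | J6 10-11 | J1 11-17 | J4 17-26 | J2 26-37 | J7 37-49 |
Completion: J1=17  J2=37  J3=8  J4=26  J5=2  J6=11  J7=49
Turnaround (C−A): J1=10  J2=31  J3=8  J4=15  J5=2  J6=1  J7=38

J2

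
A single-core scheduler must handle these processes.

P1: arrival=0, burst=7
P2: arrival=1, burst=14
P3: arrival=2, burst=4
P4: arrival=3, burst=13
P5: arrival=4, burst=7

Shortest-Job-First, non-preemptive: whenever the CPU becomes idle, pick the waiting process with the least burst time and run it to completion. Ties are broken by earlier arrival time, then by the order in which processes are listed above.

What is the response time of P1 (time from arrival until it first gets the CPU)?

Schedule: | P1 0-7 | P3 7-11 | P5 11-18 | P4 18-31 | P2 31-45 |
Completion: P1=7  P2=45  P3=11  P4=31  P5=18
Response(P1) = first start − arrival = 0 − 0 = 0

0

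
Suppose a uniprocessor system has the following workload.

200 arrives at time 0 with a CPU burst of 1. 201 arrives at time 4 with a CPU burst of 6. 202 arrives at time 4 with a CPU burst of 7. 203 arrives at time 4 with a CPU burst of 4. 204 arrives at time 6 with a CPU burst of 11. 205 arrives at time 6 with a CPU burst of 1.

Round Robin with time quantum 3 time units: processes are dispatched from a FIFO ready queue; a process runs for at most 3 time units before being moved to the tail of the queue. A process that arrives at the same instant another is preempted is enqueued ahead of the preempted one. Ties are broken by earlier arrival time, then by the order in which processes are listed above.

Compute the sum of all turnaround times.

99

Schedule: | 200 0-1 | idle 1-4 | 201 4-7 | 202 7-10 | 203 10-13 | 204 13-16 | 205 16-17 | 201 17-20 | 202 20-23 | 203 23-24 | 204 24-27 | 202 27-28 | 204 28-33 |
Completion: 200=1  201=20  202=28  203=24  204=33  205=17
Turnaround = completion − arrival: 200=1, 201=16, 202=24, 203=20, 204=27, 205=11
Total turnaround = 1 + 16 + 24 + 20 + 27 + 11 = 99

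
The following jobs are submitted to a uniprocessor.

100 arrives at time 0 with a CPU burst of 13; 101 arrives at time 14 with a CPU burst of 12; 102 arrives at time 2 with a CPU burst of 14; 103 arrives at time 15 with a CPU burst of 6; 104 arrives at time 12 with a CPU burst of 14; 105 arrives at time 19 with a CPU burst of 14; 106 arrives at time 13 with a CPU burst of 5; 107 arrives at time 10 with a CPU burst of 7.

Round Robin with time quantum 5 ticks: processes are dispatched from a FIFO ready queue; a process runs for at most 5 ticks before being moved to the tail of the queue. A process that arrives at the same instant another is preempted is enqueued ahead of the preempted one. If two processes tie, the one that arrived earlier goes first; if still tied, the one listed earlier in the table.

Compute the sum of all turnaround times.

427

Gantt: | 100 0-5 | 102 5-10 | 100 10-15 | 107 15-20 | 102 20-25 | 104 25-30 | 106 30-35 | 101 35-40 | 103 40-45 | 100 45-48 | 105 48-53 | 107 53-55 | 102 55-59 | 104 59-64 | 101 64-69 | 103 69-70 | 105 70-75 | 104 75-79 | 101 79-81 | 105 81-85 |
Completion: 100=48  101=81  102=59  103=70  104=79  105=85  106=35  107=55
Turnaround = completion − arrival: 100=48, 101=67, 102=57, 103=55, 104=67, 105=66, 106=22, 107=45
Total turnaround = 48 + 67 + 57 + 55 + 67 + 66 + 22 + 45 = 427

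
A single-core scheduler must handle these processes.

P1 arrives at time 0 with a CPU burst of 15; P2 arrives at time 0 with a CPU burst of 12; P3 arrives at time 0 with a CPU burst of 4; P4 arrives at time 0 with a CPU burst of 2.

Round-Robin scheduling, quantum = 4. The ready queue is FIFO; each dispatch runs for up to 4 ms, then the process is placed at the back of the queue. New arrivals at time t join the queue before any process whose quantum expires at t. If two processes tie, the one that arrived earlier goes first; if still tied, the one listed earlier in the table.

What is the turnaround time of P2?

Gantt: | P1 0-4 | P2 4-8 | P3 8-12 | P4 12-14 | P1 14-18 | P2 18-22 | P1 22-26 | P2 26-30 | P1 30-33 |
Completion: P1=33  P2=30  P3=12  P4=14
Turnaround (C−A): P1=33  P2=30  P3=12  P4=14
Turnaround(P2) = completion − arrival = 30 − 0 = 30

30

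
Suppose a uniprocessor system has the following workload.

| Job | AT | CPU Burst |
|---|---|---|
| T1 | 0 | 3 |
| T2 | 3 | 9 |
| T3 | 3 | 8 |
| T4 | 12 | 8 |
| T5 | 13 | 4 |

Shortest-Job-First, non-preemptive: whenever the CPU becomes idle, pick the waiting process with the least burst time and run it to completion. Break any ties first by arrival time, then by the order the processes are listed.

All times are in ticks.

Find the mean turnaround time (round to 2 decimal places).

11.80

Timeline: | T1 0-3 | T3 3-11 | T2 11-20 | T5 20-24 | T4 24-32 |
Completion: T1=3  T2=20  T3=11  T4=32  T5=24
Turnaround times: T1=3, T2=17, T3=8, T4=20, T5=11
Average turnaround = (3+17+8+20+11) / 5 = 59/5 = 11.80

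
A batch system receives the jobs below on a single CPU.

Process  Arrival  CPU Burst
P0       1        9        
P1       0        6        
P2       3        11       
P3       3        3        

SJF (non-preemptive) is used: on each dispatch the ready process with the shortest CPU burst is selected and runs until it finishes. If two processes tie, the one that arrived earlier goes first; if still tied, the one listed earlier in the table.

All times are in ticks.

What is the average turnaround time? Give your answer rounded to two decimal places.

Schedule: | P1 0-6 | P3 6-9 | P0 9-18 | P2 18-29 |
Completion: P0=18  P1=6  P2=29  P3=9
Turnaround (C−A): P0=17  P1=6  P2=26  P3=6
Turnaround times: P0=17, P1=6, P2=26, P3=6
Average turnaround = (17+6+26+6) / 4 = 55/4 = 13.75

13.75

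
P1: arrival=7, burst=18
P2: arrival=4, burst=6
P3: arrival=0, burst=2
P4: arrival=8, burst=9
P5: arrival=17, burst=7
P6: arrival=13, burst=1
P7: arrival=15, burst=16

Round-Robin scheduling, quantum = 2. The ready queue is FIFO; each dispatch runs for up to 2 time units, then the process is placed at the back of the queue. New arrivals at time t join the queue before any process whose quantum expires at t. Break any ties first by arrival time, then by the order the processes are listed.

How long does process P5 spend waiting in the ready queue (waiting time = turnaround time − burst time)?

23

Timeline: | P3 0-2 | idle 2-4 | P2 4-8 | P1 8-10 | P4 10-12 | P2 12-14 | P1 14-16 | P4 16-18 | P6 18-19 | P7 19-21 | P1 21-23 | P5 23-25 | P4 25-27 | P7 27-29 | P1 29-31 | P5 31-33 | P4 33-35 | P7 35-37 | P1 37-39 | P5 39-41 | P4 41-42 | P7 42-44 | P1 44-46 | P5 46-47 | P7 47-49 | P1 49-51 | P7 51-53 | P1 53-55 | P7 55-57 | P1 57-59 | P7 59-61 |
Completion: P1=59  P2=14  P3=2  P4=42  P5=47  P6=19  P7=61
Turnaround (C−A): P1=52  P2=10  P3=2  P4=34  P5=30  P6=6  P7=46
Waiting(P5) = turnaround − burst = 30 − 7 = 23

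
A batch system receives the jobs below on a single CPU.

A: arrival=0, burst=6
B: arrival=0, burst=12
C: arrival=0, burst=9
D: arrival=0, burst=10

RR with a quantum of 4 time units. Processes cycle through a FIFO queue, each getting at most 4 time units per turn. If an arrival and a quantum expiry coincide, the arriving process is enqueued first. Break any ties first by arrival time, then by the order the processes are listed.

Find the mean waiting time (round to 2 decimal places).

Schedule: | A 0-4 | B 4-8 | C 8-12 | D 12-16 | A 16-18 | B 18-22 | C 22-26 | D 26-30 | B 30-34 | C 34-35 | D 35-37 |
Completion: A=18  B=34  C=35  D=37
Waiting times: A=12, B=22, C=26, D=27
Average waiting = (12+22+26+27) / 4 = 87/4 = 21.75

21.75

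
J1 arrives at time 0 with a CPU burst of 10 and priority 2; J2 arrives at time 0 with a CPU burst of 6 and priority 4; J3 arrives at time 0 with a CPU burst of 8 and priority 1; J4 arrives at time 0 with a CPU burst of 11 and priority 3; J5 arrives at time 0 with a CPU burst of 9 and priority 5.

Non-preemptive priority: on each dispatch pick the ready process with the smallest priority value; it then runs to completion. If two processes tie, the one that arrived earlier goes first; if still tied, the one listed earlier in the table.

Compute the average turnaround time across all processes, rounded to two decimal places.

26.80

Gantt: | J3 0-8 | J1 8-18 | J4 18-29 | J2 29-35 | J5 35-44 |
Completion: J1=18  J2=35  J3=8  J4=29  J5=44
Turnaround (C−A): J1=18  J2=35  J3=8  J4=29  J5=44
Turnaround times: J1=18, J2=35, J3=8, J4=29, J5=44
Average turnaround = (18+35+8+29+44) / 5 = 134/5 = 26.80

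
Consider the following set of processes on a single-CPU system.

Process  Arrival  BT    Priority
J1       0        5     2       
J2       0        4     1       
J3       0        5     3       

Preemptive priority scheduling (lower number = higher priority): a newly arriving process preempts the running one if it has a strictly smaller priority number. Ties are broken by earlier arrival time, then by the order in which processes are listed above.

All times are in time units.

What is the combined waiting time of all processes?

13

Gantt: | J2 0-4 | J1 4-9 | J3 9-14 |
Completion: J1=9  J2=4  J3=14
Waiting = turnaround − burst: J1=4, J2=0, J3=9
Total waiting = 4 + 0 + 9 = 13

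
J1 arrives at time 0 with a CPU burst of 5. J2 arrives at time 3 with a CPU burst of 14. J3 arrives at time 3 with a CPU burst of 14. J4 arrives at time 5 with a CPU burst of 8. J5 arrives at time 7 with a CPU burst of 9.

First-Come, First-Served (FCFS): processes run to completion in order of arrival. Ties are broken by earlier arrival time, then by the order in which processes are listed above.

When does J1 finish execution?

5

Schedule: | J1 0-5 | J2 5-19 | J3 19-33 | J4 33-41 | J5 41-50 |
Completion: J1=5  J2=19  J3=33  J4=41  J5=50
Turnaround (C−A): J1=5  J2=16  J3=30  J4=36  J5=43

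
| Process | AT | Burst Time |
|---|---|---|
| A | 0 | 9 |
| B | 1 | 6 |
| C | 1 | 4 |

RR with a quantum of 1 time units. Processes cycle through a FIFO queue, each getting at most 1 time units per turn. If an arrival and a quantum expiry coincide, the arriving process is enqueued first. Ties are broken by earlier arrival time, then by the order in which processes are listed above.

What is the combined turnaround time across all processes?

Timeline: | A 0-1 | B 1-2 | C 2-3 | A 3-4 | B 4-5 | C 5-6 | A 6-7 | B 7-8 | C 8-9 | A 9-10 | B 10-11 | C 11-12 | A 12-13 | B 13-14 | A 14-15 | B 15-16 | A 16-19 |
Completion: A=19  B=16  C=12
Turnaround (C−A): A=19  B=15  C=11
Turnaround = completion − arrival: A=19, B=15, C=11
Total turnaround = 19 + 15 + 11 = 45

45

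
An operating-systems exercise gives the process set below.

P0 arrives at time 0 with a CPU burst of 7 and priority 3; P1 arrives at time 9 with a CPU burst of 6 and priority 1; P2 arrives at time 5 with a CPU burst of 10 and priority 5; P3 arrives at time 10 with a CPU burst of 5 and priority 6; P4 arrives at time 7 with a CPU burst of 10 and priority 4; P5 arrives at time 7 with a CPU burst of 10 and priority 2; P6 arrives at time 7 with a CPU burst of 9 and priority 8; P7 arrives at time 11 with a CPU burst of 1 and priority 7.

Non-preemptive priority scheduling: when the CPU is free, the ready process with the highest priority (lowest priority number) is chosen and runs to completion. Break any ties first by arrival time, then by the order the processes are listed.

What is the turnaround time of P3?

38

Gantt: | P0 0-7 | P5 7-17 | P1 17-23 | P4 23-33 | P2 33-43 | P3 43-48 | P7 48-49 | P6 49-58 |
Completion: P0=7  P1=23  P2=43  P3=48  P4=33  P5=17  P6=58  P7=49
Turnaround (C−A): P0=7  P1=14  P2=38  P3=38  P4=26  P5=10  P6=51  P7=38
Turnaround(P3) = completion − arrival = 48 − 10 = 38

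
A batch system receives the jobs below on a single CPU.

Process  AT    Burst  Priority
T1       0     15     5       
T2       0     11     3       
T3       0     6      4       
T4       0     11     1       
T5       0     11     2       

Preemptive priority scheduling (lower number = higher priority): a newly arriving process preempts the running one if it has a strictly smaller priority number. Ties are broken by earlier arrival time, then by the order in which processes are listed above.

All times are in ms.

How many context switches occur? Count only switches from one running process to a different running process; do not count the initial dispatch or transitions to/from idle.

4

Timeline: | T4 0-11 | T5 11-22 | T2 22-33 | T3 33-39 | T1 39-54 |
Completion: T1=54  T2=33  T3=39  T4=11  T5=22
Turnaround (C−A): T1=54  T2=33  T3=39  T4=11  T5=22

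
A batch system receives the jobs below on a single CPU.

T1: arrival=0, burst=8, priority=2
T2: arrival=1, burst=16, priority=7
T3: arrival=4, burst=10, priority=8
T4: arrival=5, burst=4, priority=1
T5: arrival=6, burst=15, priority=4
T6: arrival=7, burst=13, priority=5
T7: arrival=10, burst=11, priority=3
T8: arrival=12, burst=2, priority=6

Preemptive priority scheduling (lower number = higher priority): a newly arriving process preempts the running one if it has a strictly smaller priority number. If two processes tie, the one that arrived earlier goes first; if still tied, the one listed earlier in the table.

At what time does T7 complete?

Timeline: | T1 0-5 | T4 5-9 | T1 9-12 | T7 12-23 | T5 23-38 | T6 38-51 | T8 51-53 | T2 53-69 | T3 69-79 |
Completion: T1=12  T2=69  T3=79  T4=9  T5=38  T6=51  T7=23  T8=53
Turnaround (C−A): T1=12  T2=68  T3=75  T4=4  T5=32  T6=44  T7=13  T8=41

23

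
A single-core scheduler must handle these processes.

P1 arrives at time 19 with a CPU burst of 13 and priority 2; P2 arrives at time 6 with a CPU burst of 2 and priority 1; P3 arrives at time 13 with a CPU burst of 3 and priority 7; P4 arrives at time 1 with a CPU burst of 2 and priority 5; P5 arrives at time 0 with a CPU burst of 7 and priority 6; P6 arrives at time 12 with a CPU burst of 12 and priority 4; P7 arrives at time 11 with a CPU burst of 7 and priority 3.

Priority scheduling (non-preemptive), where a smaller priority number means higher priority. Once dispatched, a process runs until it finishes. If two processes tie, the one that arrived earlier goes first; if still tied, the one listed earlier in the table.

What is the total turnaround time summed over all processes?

Gantt: | P5 0-7 | P2 7-9 | P4 9-11 | P7 11-18 | P6 18-30 | P1 30-43 | P3 43-46 |
Completion: P1=43  P2=9  P3=46  P4=11  P5=7  P6=30  P7=18
Turnaround (C−A): P1=24  P2=3  P3=33  P4=10  P5=7  P6=18  P7=7
Turnaround = completion − arrival: P1=24, P2=3, P3=33, P4=10, P5=7, P6=18, P7=7
Total turnaround = 24 + 3 + 33 + 10 + 7 + 18 + 7 = 102

102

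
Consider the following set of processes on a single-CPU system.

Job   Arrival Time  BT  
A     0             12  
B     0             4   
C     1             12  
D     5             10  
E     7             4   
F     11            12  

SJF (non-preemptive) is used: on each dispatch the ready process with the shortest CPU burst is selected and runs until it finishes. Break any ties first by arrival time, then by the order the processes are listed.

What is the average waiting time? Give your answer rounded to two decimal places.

Timeline: | B 0-4 | A 4-16 | E 16-20 | D 20-30 | C 30-42 | F 42-54 |
Completion: A=16  B=4  C=42  D=30  E=20  F=54
Waiting times: A=4, B=0, C=29, D=15, E=9, F=31
Average waiting = (4+0+29+15+9+31) / 6 = 88/6 = 14.67

14.67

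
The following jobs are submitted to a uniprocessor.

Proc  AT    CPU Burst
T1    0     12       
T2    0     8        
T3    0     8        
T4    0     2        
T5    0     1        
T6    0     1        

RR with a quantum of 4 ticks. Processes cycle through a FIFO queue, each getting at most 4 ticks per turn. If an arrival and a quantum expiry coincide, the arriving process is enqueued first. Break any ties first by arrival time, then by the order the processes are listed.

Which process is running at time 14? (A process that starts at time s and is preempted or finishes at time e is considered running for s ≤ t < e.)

Schedule: | T1 0-4 | T2 4-8 | T3 8-12 | T4 12-14 | T5 14-15 | T6 15-16 | T1 16-20 | T2 20-24 | T3 24-28 | T1 28-32 |
Completion: T1=32  T2=24  T3=28  T4=14  T5=15  T6=16
Turnaround (C−A): T1=32  T2=24  T3=28  T4=14  T5=15  T6=16

T5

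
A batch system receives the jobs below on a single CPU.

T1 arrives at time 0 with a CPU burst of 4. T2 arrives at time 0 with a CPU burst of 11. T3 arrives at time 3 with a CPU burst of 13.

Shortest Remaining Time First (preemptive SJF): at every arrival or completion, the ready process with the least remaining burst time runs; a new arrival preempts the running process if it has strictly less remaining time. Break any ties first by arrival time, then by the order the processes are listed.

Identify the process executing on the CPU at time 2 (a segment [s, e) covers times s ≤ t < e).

Gantt: | T1 0-4 | T2 4-15 | T3 15-28 |
Completion: T1=4  T2=15  T3=28
Turnaround (C−A): T1=4  T2=15  T3=25

T1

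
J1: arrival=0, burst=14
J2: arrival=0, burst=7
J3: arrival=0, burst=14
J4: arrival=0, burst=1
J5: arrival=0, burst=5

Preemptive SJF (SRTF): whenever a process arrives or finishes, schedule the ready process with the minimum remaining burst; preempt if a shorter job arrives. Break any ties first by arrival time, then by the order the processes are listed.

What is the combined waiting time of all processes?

47

Gantt: | J4 0-1 | J5 1-6 | J2 6-13 | J1 13-27 | J3 27-41 |
Completion: J1=27  J2=13  J3=41  J4=1  J5=6
Turnaround (C−A): J1=27  J2=13  J3=41  J4=1  J5=6
Waiting = turnaround − burst: J1=13, J2=6, J3=27, J4=0, J5=1
Total waiting = 13 + 6 + 27 + 0 + 1 = 47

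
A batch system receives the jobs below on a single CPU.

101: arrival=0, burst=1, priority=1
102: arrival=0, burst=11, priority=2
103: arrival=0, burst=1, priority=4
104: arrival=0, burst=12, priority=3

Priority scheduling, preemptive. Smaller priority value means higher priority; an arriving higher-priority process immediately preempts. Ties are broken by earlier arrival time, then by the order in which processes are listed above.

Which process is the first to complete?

101

Timeline: | 101 0-1 | 102 1-12 | 104 12-24 | 103 24-25 |
Completion: 101=1  102=12  103=25  104=24
Finish order: 101 → 102 → 104 → 103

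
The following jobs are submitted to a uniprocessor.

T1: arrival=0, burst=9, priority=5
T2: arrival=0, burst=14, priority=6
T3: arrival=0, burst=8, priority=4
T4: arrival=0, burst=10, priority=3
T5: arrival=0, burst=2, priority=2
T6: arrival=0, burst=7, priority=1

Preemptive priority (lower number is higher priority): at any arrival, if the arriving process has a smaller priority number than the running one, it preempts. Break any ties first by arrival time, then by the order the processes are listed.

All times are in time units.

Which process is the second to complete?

T5

Timeline: | T6 0-7 | T5 7-9 | T4 9-19 | T3 19-27 | T1 27-36 | T2 36-50 |
Completion: T1=36  T2=50  T3=27  T4=19  T5=9  T6=7
Turnaround (C−A): T1=36  T2=50  T3=27  T4=19  T5=9  T6=7
Finish order: T6 → T5 → T4 → T3 → T1 → T2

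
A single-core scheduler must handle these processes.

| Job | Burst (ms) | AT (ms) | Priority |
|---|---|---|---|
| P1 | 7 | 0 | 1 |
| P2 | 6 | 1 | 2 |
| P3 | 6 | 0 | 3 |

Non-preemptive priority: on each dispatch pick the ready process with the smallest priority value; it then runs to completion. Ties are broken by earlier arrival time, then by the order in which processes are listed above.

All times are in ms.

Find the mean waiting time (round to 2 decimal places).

6.33

Gantt: | P1 0-7 | P2 7-13 | P3 13-19 |
Completion: P1=7  P2=13  P3=19
Turnaround (C−A): P1=7  P2=12  P3=19
Waiting times: P1=0, P2=6, P3=13
Average waiting = (0+6+13) / 3 = 19/3 = 6.33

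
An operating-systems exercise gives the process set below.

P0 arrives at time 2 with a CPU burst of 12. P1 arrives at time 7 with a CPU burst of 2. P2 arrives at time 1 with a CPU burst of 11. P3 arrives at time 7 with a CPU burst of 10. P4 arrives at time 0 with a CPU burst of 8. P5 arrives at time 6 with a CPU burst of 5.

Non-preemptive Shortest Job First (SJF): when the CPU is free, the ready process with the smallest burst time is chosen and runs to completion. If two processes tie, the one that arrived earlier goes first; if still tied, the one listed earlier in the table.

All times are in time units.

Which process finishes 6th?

P0

Schedule: | P4 0-8 | P1 8-10 | P5 10-15 | P3 15-25 | P2 25-36 | P0 36-48 |
Completion: P0=48  P1=10  P2=36  P3=25  P4=8  P5=15
Turnaround (C−A): P0=46  P1=3  P2=35  P3=18  P4=8  P5=9
Finish order: P4 → P1 → P5 → P3 → P2 → P0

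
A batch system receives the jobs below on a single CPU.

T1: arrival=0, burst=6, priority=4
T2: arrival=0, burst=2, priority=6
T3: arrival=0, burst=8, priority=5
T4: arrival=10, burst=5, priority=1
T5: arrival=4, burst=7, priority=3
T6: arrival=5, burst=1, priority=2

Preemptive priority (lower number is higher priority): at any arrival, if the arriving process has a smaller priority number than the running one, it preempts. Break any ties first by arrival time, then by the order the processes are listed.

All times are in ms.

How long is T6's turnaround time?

Timeline: | T1 0-4 | T5 4-5 | T6 5-6 | T5 6-10 | T4 10-15 | T5 15-17 | T1 17-19 | T3 19-27 | T2 27-29 |
Completion: T1=19  T2=29  T3=27  T4=15  T5=17  T6=6
Turnaround(T6) = completion − arrival = 6 − 5 = 1

1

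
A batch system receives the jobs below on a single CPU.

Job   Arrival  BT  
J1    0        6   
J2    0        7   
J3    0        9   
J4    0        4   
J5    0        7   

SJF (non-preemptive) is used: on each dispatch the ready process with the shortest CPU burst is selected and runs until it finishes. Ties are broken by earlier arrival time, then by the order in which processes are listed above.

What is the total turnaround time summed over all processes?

88

Timeline: | J4 0-4 | J1 4-10 | J2 10-17 | J5 17-24 | J3 24-33 |
Completion: J1=10  J2=17  J3=33  J4=4  J5=24
Turnaround (C−A): J1=10  J2=17  J3=33  J4=4  J5=24
Turnaround = completion − arrival: J1=10, J2=17, J3=33, J4=4, J5=24
Total turnaround = 10 + 17 + 33 + 4 + 24 = 88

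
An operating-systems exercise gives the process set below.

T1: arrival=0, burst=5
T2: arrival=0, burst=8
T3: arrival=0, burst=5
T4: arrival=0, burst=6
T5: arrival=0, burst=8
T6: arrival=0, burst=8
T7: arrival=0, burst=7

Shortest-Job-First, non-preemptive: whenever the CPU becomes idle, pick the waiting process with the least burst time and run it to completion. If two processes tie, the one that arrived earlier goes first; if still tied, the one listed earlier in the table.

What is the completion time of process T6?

47

Timeline: | T1 0-5 | T3 5-10 | T4 10-16 | T7 16-23 | T2 23-31 | T5 31-39 | T6 39-47 |
Completion: T1=5  T2=31  T3=10  T4=16  T5=39  T6=47  T7=23
Turnaround (C−A): T1=5  T2=31  T3=10  T4=16  T5=39  T6=47  T7=23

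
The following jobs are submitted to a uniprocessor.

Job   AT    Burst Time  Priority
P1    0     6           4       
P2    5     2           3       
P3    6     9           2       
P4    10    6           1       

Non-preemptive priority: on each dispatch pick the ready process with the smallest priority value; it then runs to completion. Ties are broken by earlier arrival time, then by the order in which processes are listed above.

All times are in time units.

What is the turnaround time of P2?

Gantt: | P1 0-6 | P3 6-15 | P4 15-21 | P2 21-23 |
Completion: P1=6  P2=23  P3=15  P4=21
Turnaround(P2) = completion − arrival = 23 − 5 = 18

18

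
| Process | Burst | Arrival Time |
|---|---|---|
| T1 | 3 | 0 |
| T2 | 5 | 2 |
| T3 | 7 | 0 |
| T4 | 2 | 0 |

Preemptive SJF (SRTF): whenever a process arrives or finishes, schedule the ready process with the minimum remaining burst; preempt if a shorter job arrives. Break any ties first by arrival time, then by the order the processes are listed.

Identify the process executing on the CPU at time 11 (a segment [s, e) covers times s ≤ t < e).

Gantt: | T4 0-2 | T1 2-5 | T2 5-10 | T3 10-17 |
Completion: T1=5  T2=10  T3=17  T4=2
Turnaround (C−A): T1=5  T2=8  T3=17  T4=2

T3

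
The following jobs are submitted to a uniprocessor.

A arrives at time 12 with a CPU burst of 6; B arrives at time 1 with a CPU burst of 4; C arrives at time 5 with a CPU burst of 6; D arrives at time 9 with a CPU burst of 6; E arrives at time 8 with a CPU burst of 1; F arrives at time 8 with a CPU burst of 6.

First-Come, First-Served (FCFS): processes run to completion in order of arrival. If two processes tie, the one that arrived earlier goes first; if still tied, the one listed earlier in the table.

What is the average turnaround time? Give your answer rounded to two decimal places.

Schedule: | idle 0-1 | B 1-5 | C 5-11 | E 11-12 | F 12-18 | D 18-24 | A 24-30 |
Completion: A=30  B=5  C=11  D=24  E=12  F=18
Turnaround times: A=18, B=4, C=6, D=15, E=4, F=10
Average turnaround = (18+4+6+15+4+10) / 6 = 57/6 = 9.50

9.50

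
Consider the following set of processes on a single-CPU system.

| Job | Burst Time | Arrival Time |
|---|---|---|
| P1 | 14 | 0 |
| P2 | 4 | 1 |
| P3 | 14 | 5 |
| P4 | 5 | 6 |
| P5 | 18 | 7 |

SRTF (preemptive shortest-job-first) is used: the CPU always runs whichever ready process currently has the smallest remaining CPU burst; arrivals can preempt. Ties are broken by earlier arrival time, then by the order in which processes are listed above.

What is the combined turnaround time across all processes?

Timeline: | P1 0-1 | P2 1-5 | P1 5-6 | P4 6-11 | P1 11-23 | P3 23-37 | P5 37-55 |
Completion: P1=23  P2=5  P3=37  P4=11  P5=55
Turnaround (C−A): P1=23  P2=4  P3=32  P4=5  P5=48
Turnaround = completion − arrival: P1=23, P2=4, P3=32, P4=5, P5=48
Total turnaround = 23 + 4 + 32 + 5 + 48 = 112

112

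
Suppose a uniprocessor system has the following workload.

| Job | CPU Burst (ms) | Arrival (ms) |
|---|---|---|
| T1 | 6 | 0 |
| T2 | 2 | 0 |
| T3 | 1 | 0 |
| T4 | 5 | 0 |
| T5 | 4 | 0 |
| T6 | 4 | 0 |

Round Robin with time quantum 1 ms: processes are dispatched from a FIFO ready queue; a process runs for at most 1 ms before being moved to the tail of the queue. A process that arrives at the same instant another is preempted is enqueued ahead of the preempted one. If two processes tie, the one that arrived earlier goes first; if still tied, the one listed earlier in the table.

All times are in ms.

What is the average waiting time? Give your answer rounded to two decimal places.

11.50

Schedule: | T1 0-1 | T2 1-2 | T3 2-3 | T4 3-4 | T5 4-5 | T6 5-6 | T1 6-7 | T2 7-8 | T4 8-9 | T5 9-10 | T6 10-11 | T1 11-12 | T4 12-13 | T5 13-14 | T6 14-15 | T1 15-16 | T4 16-17 | T5 17-18 | T6 18-19 | T1 19-20 | T4 20-21 | T1 21-22 |
Completion: T1=22  T2=8  T3=3  T4=21  T5=18  T6=19
Waiting times: T1=16, T2=6, T3=2, T4=16, T5=14, T6=15
Average waiting = (16+6+2+16+14+15) / 6 = 69/6 = 11.50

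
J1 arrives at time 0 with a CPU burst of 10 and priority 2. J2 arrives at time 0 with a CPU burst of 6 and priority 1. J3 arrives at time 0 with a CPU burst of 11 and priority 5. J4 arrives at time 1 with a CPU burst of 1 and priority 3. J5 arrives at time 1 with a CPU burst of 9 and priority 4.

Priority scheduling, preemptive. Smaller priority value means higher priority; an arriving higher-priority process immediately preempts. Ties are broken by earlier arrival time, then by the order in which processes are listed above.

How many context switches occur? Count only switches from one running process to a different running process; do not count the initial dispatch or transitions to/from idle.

4

Gantt: | J2 0-6 | J1 6-16 | J4 16-17 | J5 17-26 | J3 26-37 |
Completion: J1=16  J2=6  J3=37  J4=17  J5=26
Turnaround (C−A): J1=16  J2=6  J3=37  J4=16  J5=25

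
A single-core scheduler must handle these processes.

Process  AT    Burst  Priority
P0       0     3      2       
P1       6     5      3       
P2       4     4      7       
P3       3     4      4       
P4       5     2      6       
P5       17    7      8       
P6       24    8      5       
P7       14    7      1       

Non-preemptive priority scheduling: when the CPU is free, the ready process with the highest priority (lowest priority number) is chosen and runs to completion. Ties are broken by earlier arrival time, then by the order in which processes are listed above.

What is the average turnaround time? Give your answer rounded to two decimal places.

10.25

Schedule: | P0 0-3 | P3 3-7 | P1 7-12 | P4 12-14 | P7 14-21 | P2 21-25 | P6 25-33 | P5 33-40 |
Completion: P0=3  P1=12  P2=25  P3=7  P4=14  P5=40  P6=33  P7=21
Turnaround times: P0=3, P1=6, P2=21, P3=4, P4=9, P5=23, P6=9, P7=7
Average turnaround = (3+6+21+4+9+23+9+7) / 8 = 82/8 = 10.25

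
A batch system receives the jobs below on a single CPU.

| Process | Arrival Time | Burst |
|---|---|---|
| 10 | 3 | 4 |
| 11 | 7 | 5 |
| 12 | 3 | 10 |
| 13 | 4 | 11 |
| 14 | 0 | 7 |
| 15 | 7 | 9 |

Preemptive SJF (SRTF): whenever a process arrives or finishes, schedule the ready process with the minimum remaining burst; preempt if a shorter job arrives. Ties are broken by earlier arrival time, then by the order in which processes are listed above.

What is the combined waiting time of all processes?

70

Gantt: | 14 0-7 | 10 7-11 | 11 11-16 | 15 16-25 | 12 25-35 | 13 35-46 |
Completion: 10=11  11=16  12=35  13=46  14=7  15=25
Turnaround (C−A): 10=8  11=9  12=32  13=42  14=7  15=18
Waiting = turnaround − burst: 10=4, 11=4, 12=22, 13=31, 14=0, 15=9
Total waiting = 4 + 4 + 22 + 31 + 0 + 9 = 70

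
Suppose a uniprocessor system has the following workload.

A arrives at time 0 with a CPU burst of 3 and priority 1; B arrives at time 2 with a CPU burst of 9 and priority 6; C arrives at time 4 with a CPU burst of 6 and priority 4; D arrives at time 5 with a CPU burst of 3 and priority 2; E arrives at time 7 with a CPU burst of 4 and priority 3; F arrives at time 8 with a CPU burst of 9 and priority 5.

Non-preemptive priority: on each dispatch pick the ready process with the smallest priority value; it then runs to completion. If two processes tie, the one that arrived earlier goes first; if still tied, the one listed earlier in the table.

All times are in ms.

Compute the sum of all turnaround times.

82

Timeline: | A 0-3 | B 3-12 | D 12-15 | E 15-19 | C 19-25 | F 25-34 |
Completion: A=3  B=12  C=25  D=15  E=19  F=34
Turnaround (C−A): A=3  B=10  C=21  D=10  E=12  F=26
Turnaround = completion − arrival: A=3, B=10, C=21, D=10, E=12, F=26
Total turnaround = 3 + 10 + 21 + 10 + 12 + 26 = 82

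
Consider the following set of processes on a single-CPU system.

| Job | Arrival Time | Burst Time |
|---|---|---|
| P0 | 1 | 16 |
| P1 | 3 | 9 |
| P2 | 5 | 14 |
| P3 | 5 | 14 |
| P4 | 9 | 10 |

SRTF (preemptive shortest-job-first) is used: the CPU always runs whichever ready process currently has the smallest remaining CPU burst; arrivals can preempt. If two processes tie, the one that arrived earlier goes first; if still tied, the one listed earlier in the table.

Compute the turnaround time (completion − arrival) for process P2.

Gantt: | idle 0-1 | P0 1-3 | P1 3-12 | P4 12-22 | P0 22-36 | P2 36-50 | P3 50-64 |
Completion: P0=36  P1=12  P2=50  P3=64  P4=22
Turnaround (C−A): P0=35  P1=9  P2=45  P3=59  P4=13
Turnaround(P2) = completion − arrival = 50 − 5 = 45

45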